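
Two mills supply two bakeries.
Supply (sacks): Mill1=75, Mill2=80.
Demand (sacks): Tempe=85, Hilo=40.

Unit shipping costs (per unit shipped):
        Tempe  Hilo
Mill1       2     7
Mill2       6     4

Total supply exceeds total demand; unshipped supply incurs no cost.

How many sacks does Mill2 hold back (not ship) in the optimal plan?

30

An optimal plan:
  Mill1–Tempe: 75 sacks
  Mill2–Tempe: 10 sacks
  Mill2–Hilo: 40 sacks
Total cost = 370.
Mill2 ships 50 of its 80, leaving 30.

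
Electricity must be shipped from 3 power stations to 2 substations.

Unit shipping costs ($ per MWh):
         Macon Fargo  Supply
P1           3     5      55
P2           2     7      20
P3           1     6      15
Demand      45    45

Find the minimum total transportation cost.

310

One minimum-cost allocation:
  P1 to Macon: 10 × $3 = $30
  P1 to Fargo: 45 × $5 = $225
  P2 to Macon: 20 × $2 = $40
  P3 to Macon: 15 × $1 = $15
Total = 30 + 225 + 40 + 15 = $310.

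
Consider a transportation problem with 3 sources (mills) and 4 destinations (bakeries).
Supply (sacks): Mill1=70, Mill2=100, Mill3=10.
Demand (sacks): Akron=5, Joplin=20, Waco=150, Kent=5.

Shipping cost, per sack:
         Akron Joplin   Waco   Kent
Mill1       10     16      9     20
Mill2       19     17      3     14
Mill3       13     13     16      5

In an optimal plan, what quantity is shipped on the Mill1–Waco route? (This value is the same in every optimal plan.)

Solving gives:
  Mill1->Akron: 5 × 10 = 50
  Mill1->Joplin: 15 × 16 = 240
  Mill1->Waco: 50 × 9 = 450
  Mill2->Waco: 100 × 3 = 300
  Mill3->Joplin: 5 × 13 = 65
  Mill3->Kent: 5 × 5 = 25
Total cost = 1130.
So Mill1→Waco carries 50 sacks.

50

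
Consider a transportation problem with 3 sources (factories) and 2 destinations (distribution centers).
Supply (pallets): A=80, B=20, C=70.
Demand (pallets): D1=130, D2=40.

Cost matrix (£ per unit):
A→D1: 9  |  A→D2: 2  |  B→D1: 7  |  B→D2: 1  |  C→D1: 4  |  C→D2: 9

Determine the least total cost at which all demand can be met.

A cheapest plan:
  A to D1: 40 × £9 = £360
  A to D2: 40 × £2 = £80
  B to D1: 20 × £7 = £140
  C to D1: 70 × £4 = £280
Total = 360 + 80 + 140 + 280 = £860.

860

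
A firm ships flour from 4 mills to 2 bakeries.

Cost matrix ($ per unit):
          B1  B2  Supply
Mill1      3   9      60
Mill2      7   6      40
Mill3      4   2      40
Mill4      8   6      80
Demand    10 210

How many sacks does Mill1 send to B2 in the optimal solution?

50

The minimum-cost plan:
  Mill1–B1: 10 × $3 = $30
  Mill1–B2: 50 × $9 = $450
  Mill2–B2: 40 × $6 = $240
  Mill3–B2: 40 × $2 = $80
  Mill4–B2: 80 × $6 = $480
Total cost = $1280.
So Mill1→B2 carries 50 sacks.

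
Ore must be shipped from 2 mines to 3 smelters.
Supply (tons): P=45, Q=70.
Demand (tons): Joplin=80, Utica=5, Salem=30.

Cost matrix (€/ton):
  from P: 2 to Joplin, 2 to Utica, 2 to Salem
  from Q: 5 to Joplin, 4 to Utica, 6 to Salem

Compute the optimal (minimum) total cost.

435

A cheapest plan:
  P–Joplin: 15 × €2 = €30
  P–Salem: 30 × €2 = €60
  Q–Joplin: 65 × €5 = €325
  Q–Utica: 5 × €4 = €20
Total = 30 + 60 + 325 + 20 = €435.
(Supply check: P ships 45; Q ships 70.)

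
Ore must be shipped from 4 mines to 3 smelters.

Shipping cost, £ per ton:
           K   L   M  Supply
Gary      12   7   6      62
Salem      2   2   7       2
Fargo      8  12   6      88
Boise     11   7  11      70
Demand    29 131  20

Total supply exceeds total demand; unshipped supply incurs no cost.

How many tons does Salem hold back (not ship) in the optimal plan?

0

Minimum-cost shipments:
  Gary–L: 62 × £7 = £434
  Salem–K: 2 × £2 = £4
  Fargo–K: 27 × £8 = £216
  Fargo–M: 20 × £6 = £120
  Boise–L: 69 × £7 = £483
Total cost = £1257.
Salem ships 2 of its 2, leaving 0.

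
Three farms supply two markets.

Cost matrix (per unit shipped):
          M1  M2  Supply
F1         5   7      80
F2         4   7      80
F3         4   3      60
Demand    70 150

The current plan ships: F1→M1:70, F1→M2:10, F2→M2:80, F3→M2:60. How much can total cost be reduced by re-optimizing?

70

Current plan cost = 70·5 + 10·7 + 80·7 + 60·3 = 1160.
Optimal plan:
  F1 to M2: 80 crates
  F2 to M1: 70 crates
  F2 to M2: 10 crates
  F3 to M2: 60 crates
Optimal cost = 1090.
Saving = 1160 − 1090 = 70.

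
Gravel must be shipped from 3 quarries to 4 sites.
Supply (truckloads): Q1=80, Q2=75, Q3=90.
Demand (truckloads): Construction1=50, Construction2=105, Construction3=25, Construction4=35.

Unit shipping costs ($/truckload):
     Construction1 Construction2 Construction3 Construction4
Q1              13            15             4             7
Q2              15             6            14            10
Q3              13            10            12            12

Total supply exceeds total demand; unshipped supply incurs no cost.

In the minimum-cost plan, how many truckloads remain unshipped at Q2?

Minimum-cost shipments:
  Q1->Construction3: 25 × $4 = $100
  Q1->Construction4: 35 × $7 = $245
  Q2->Construction2: 75 × $6 = $450
  Q3->Construction1: 50 × $13 = $650
  Q3->Construction2: 30 × $10 = $300
Total cost = $1745.
Q2 ships 75 of its 75, leaving 0.

0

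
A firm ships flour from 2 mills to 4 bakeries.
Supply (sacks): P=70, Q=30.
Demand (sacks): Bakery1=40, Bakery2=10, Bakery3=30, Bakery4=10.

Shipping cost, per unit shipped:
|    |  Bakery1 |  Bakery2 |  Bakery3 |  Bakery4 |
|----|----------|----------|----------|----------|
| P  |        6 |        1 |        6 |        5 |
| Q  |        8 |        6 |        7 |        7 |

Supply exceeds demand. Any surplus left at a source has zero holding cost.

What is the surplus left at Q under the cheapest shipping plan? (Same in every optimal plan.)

10

Minimum-cost shipments:
  P to Bakery1: 40 × 6 = 240
  P to Bakery2: 10 × 1 = 10
  P to Bakery3: 10 × 6 = 60
  P to Bakery4: 10 × 5 = 50
  Q to Bakery3: 20 × 7 = 140
Total cost = 500.
Q ships 20 of its 30, leaving 10.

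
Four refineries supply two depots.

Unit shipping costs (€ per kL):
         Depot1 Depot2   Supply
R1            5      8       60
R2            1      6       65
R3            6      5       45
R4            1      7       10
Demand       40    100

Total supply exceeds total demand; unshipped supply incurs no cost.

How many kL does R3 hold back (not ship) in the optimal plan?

Minimum-cost shipments:
  R1->Depot2: 20 × €8 = €160
  R2->Depot1: 30 × €1 = €30
  R2->Depot2: 35 × €6 = €210
  R3->Depot2: 45 × €5 = €225
  R4->Depot1: 10 × €1 = €10
Total cost = €635.
R3 ships 45 of its 45, leaving 0.

0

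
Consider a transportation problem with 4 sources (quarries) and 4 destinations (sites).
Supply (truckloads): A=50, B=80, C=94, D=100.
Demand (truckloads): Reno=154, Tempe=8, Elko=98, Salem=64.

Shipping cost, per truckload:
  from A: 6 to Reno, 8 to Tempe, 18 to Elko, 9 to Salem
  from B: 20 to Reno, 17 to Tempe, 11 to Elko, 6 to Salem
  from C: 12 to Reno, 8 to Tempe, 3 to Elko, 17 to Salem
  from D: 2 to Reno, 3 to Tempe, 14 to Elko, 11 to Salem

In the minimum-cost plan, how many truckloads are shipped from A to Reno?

Optimal shipments:
  A–Reno: 50 truckloads
  B–Reno: 4 truckloads
  B–Elko: 12 truckloads
  B–Salem: 64 truckloads
  C–Tempe: 8 truckloads
  C–Elko: 86 truckloads
  D–Reno: 100 truckloads
Total cost = 1418.
So A→Reno carries 50 truckloads.

50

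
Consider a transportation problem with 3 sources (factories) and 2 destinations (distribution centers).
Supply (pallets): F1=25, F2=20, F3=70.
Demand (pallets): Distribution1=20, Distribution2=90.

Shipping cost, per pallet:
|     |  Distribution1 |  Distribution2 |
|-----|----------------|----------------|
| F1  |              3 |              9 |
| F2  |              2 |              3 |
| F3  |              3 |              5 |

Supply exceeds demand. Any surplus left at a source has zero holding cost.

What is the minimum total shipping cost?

An optimal shipping plan:
  F1→Distribution1: 20 × 3 = 60
  F2→Distribution2: 20 × 3 = 60
  F3→Distribution2: 70 × 5 = 350
Total = 60 + 60 + 350 = 470.

470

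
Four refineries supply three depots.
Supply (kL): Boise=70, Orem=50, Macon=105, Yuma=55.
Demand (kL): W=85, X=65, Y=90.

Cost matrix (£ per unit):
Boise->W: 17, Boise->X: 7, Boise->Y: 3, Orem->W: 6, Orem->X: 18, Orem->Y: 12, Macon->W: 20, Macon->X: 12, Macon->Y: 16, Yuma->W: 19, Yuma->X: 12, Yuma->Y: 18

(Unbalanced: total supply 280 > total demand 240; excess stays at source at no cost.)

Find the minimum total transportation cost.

Optimal allocation:
  Boise->Y: 70 kL
  Orem->W: 50 kL
  Macon->X: 65 kL
  Macon->Y: 20 kL
  Yuma->W: 35 kL
Total cost = £2275.

2275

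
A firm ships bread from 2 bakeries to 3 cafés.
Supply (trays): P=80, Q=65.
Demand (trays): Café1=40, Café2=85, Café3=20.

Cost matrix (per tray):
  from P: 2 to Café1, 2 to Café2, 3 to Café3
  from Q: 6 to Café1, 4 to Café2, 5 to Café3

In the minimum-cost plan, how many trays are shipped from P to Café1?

Optimal shipments:
  P->Café1: 40 × 2 = 80
  P->Café2: 20 × 2 = 40
  P->Café3: 20 × 3 = 60
  Q->Café2: 65 × 4 = 260
Total cost = 440.
So P→Café1 carries 40 trays.

40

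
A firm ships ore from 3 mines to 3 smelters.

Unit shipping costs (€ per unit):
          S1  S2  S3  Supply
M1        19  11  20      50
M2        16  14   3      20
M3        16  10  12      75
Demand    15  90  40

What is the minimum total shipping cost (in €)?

1490

One minimum-cost allocation:
  M1 to S2: 50 × €11 = €550
  M2 to S3: 20 × €3 = €60
  M3 to S1: 15 × €16 = €240
  M3 to S2: 40 × €10 = €400
  M3 to S3: 20 × €12 = €240
Total = 550 + 60 + 240 + 400 + 240 = €1490.
(Supply check: M1 ships 50; M2 ships 20; M3 ships 75.)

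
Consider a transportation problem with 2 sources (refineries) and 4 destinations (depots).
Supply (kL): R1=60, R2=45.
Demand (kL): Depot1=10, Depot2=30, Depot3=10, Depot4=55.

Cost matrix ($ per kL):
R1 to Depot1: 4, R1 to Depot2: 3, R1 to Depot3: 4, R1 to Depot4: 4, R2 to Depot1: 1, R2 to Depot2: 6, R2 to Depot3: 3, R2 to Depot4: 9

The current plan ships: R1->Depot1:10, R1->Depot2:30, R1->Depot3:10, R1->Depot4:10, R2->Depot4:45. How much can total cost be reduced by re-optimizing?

190

Current plan cost = 10·4 + 30·3 + 10·4 + 10·4 + 45·9 = $615.
Optimal plan:
  R1 to Depot2: 5 kL
  R1 to Depot4: 55 kL
  R2 to Depot1: 10 kL
  R2 to Depot2: 25 kL
  R2 to Depot3: 10 kL
Optimal cost = $425.
Saving = 615 − 425 = $190.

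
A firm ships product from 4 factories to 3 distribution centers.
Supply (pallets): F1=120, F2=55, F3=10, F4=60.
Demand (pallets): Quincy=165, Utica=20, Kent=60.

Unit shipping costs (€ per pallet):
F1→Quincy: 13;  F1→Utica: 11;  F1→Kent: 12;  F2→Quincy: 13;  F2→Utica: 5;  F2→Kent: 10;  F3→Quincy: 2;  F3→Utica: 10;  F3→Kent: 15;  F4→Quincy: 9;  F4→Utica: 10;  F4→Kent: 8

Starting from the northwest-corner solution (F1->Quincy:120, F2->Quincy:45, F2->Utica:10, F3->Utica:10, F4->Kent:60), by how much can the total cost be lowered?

230

Current plan cost = 120·13 + 45·13 + 10·5 + 10·10 + 60·8 = €2775.
Optimal plan:
  F1→Quincy: 95 pallets
  F1→Kent: 25 pallets
  F2→Utica: 20 pallets
  F2→Kent: 35 pallets
  F3→Quincy: 10 pallets
  F4→Quincy: 60 pallets
Optimal cost = €2545.
Saving = 2775 − 2545 = €230.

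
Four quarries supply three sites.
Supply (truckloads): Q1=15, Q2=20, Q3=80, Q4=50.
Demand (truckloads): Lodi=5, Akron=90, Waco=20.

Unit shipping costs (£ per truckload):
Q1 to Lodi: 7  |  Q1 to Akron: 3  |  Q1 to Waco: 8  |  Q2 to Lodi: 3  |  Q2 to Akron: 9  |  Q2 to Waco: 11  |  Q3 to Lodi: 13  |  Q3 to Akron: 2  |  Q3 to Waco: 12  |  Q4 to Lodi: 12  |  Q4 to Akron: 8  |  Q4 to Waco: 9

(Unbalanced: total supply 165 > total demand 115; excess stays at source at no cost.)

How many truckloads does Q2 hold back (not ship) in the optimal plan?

Minimum-cost shipments:
  Q1–Akron: 10 truckloads
  Q1–Waco: 5 truckloads
  Q2–Lodi: 5 truckloads
  Q3–Akron: 80 truckloads
  Q4–Waco: 15 truckloads
Total cost = £380.
Q2 ships 5 of its 20, leaving 15.

15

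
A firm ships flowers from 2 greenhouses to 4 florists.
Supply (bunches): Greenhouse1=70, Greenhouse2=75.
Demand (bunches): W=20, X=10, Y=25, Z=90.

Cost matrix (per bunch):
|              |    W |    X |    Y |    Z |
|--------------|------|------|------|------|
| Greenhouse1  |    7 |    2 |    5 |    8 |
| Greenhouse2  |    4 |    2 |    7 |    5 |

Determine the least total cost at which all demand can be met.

780

One minimum-cost allocation:
  Greenhouse1–W: 20 × 7 = 140
  Greenhouse1–X: 10 × 2 = 20
  Greenhouse1–Y: 25 × 5 = 125
  Greenhouse1–Z: 15 × 8 = 120
  Greenhouse2–Z: 75 × 5 = 375
Total = 140 + 20 + 125 + 120 + 375 = 780.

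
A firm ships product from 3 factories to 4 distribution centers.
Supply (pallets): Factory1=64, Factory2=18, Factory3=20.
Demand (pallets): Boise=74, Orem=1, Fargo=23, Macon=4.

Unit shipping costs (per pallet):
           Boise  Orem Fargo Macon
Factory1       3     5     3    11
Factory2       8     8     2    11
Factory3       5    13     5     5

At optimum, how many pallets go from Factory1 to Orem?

Optimal shipments:
  Factory1 to Boise: 58 pallets
  Factory1 to Orem: 1 pallets
  Factory1 to Fargo: 5 pallets
  Factory2 to Fargo: 18 pallets
  Factory3 to Boise: 16 pallets
  Factory3 to Macon: 4 pallets
Total cost = 330.
So Factory1→Orem carries 1 pallets.

1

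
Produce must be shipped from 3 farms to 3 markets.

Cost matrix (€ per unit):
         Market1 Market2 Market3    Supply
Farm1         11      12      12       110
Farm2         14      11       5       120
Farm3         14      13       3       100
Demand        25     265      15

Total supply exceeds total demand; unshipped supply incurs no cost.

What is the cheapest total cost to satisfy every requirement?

One minimum-cost allocation:
  Farm1–Market1: 25 × €11 = €275
  Farm1–Market2: 85 × €12 = €1020
  Farm2–Market2: 120 × €11 = €1320
  Farm3–Market2: 60 × €13 = €780
  Farm3–Market3: 15 × €3 = €45
Total = 275 + 1020 + 1320 + 780 + 45 = €3440.

3440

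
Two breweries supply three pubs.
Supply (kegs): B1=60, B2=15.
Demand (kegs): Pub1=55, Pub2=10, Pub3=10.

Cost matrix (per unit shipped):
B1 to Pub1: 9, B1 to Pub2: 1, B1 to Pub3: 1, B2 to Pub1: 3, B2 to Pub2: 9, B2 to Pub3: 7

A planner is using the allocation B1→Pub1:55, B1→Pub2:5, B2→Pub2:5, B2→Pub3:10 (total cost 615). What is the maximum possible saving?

190

Current plan cost = 55·9 + 5·1 + 5·9 + 10·7 = 615.
Optimal plan:
  B1–Pub1: 40 × 9 = 360
  B1–Pub2: 10 × 1 = 10
  B1–Pub3: 10 × 1 = 10
  B2–Pub1: 15 × 3 = 45
Optimal cost = 425.
Saving = 615 − 425 = 190.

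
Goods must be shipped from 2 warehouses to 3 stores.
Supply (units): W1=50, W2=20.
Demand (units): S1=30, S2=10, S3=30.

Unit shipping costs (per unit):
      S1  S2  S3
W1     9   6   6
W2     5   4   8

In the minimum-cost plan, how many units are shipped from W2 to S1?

Optimal shipments:
  W1→S1: 10 × 9 = 90
  W1→S2: 10 × 6 = 60
  W1→S3: 30 × 6 = 180
  W2→S1: 20 × 5 = 100
Total cost = 430.
So W2→S1 carries 20 units.

20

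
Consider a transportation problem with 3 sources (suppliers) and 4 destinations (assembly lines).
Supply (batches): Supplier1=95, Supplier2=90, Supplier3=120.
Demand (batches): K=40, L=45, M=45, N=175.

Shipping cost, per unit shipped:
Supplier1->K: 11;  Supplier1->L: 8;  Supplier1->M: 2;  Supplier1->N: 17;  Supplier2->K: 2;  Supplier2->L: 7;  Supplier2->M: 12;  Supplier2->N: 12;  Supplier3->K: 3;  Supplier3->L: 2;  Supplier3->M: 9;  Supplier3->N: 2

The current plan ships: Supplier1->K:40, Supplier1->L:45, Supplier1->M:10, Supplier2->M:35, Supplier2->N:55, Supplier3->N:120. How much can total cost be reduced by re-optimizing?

685

Current plan cost = 40·11 + 45·8 + 10·2 + 35·12 + 55·12 + 120·2 = 2140.
Optimal plan:
  Supplier1–L: 45 × 8 = 360
  Supplier1–M: 45 × 2 = 90
  Supplier1–N: 5 × 17 = 85
  Supplier2–K: 40 × 2 = 80
  Supplier2–N: 50 × 12 = 600
  Supplier3–N: 120 × 2 = 240
Optimal cost = 1455.
Saving = 2140 − 1455 = 685.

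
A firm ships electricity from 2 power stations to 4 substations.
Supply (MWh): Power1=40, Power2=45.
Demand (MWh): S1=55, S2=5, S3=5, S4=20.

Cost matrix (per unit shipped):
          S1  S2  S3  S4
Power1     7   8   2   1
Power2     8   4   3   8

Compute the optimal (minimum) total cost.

475

A cheapest plan:
  Power1–S1: 15 MWh
  Power1–S3: 5 MWh
  Power1–S4: 20 MWh
  Power2–S1: 40 MWh
  Power2–S2: 5 MWh
Total cost = 475.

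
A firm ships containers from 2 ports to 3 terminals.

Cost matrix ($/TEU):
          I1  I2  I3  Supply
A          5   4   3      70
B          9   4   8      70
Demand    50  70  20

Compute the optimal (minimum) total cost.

590

A cheapest plan:
  A to I1: 50 × $5 = $250
  A to I3: 20 × $3 = $60
  B to I2: 70 × $4 = $280
Total = 250 + 60 + 280 = $590.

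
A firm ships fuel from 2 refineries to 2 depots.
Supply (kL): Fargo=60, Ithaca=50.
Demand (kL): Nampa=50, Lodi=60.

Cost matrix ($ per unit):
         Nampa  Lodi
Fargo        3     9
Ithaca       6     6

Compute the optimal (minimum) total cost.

Optimal allocation:
  Fargo to Nampa: 50 × $3 = $150
  Fargo to Lodi: 10 × $9 = $90
  Ithaca to Lodi: 50 × $6 = $300
Total = 150 + 90 + 300 = $540.
(Supply check: Fargo ships 60; Ithaca ships 50.)

540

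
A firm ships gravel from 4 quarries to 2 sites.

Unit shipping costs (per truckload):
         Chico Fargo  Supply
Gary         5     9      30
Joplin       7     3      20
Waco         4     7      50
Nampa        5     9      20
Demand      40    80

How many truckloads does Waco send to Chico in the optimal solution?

The minimum-cost plan:
  Gary->Chico: 30 × 5 = 150
  Joplin->Fargo: 20 × 3 = 60
  Waco->Fargo: 50 × 7 = 350
  Nampa->Chico: 10 × 5 = 50
  Nampa->Fargo: 10 × 9 = 90
Total cost = 700.
The route Waco→Chico is not used.

0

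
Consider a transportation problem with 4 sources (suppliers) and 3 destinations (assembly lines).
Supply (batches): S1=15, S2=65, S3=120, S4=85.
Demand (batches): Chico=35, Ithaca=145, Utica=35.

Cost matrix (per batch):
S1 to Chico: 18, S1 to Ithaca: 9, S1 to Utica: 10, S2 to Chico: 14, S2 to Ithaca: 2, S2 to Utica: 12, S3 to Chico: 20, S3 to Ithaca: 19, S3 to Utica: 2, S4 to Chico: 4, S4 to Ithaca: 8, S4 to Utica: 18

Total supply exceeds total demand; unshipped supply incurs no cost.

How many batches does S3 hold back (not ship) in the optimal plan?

Minimum-cost shipments:
  S1 to Ithaca: 15 × 9 = 135
  S2 to Ithaca: 65 × 2 = 130
  S3 to Ithaca: 15 × 19 = 285
  S3 to Utica: 35 × 2 = 70
  S4 to Chico: 35 × 4 = 140
  S4 to Ithaca: 50 × 8 = 400
Total cost = 1160.
S3 ships 50 of its 120, leaving 70.

70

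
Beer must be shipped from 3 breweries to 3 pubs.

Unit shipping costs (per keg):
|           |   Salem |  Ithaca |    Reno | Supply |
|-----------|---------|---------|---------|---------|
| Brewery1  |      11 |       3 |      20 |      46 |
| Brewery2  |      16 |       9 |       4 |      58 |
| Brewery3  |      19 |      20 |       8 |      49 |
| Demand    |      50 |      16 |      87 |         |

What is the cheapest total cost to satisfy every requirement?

1222

Optimal allocation:
  Brewery1 to Salem: 30 × 11 = 330
  Brewery1 to Ithaca: 16 × 3 = 48
  Brewery2 to Reno: 58 × 4 = 232
  Brewery3 to Salem: 20 × 19 = 380
  Brewery3 to Reno: 29 × 8 = 232
Total = 330 + 48 + 232 + 380 + 232 = 1222.
(Supply check: Brewery1 ships 46; Brewery2 ships 58; Brewery3 ships 49.)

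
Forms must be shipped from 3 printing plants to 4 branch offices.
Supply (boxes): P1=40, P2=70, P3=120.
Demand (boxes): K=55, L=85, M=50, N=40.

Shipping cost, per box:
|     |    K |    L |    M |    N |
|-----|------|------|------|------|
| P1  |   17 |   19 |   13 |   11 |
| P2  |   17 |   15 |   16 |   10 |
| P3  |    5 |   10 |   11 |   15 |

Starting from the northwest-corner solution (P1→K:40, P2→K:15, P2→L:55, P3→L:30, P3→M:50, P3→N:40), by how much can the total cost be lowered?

Current plan cost = 40·17 + 15·17 + 55·15 + 30·10 + 50·11 + 40·15 = 3210.
Optimal plan:
  P1 to M: 40 × 13 = 520
  P2 to L: 30 × 15 = 450
  P2 to N: 40 × 10 = 400
  P3 to K: 55 × 5 = 275
  P3 to L: 55 × 10 = 550
  P3 to M: 10 × 11 = 110
Optimal cost = 2305.
Saving = 3210 − 2305 = 905.

905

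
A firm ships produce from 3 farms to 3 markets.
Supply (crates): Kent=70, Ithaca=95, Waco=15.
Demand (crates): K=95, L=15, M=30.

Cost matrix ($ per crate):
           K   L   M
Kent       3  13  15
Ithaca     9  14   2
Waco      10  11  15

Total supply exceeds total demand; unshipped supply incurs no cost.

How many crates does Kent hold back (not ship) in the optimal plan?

An optimal plan:
  Kent→K: 70 × $3 = $210
  Ithaca→K: 25 × $9 = $225
  Ithaca→M: 30 × $2 = $60
  Waco→L: 15 × $11 = $165
Total cost = $660.
Kent ships 70 of its 70, leaving 0.

0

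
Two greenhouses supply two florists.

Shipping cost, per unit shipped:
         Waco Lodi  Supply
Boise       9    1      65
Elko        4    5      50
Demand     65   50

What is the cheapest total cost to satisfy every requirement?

One minimum-cost allocation:
  Boise->Waco: 15 bunches
  Boise->Lodi: 50 bunches
  Elko->Waco: 50 bunches
Total cost = 385.
(Supply check: Boise ships 65; Elko ships 50.)

385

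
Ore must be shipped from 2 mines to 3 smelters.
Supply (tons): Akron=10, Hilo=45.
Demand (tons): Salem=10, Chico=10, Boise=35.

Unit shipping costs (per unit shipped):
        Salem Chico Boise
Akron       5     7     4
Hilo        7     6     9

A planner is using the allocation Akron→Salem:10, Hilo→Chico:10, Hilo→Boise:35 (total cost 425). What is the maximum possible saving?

30

Current plan cost = 10·5 + 10·6 + 35·9 = 425.
Optimal plan:
  Akron to Boise: 10 × 4 = 40
  Hilo to Salem: 10 × 7 = 70
  Hilo to Chico: 10 × 6 = 60
  Hilo to Boise: 25 × 9 = 225
Optimal cost = 395.
Saving = 425 − 395 = 30.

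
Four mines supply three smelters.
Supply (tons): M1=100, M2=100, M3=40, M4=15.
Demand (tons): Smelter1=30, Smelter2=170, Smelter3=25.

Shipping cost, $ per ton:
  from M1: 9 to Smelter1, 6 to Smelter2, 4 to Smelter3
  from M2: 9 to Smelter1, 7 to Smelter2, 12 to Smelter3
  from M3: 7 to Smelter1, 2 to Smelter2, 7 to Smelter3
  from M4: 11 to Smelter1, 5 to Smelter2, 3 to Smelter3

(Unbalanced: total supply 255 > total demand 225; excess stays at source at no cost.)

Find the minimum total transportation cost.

1255

One minimum-cost allocation:
  M1→Smelter2: 90 × $6 = $540
  M1→Smelter3: 10 × $4 = $40
  M2→Smelter1: 30 × $9 = $270
  M2→Smelter2: 40 × $7 = $280
  M3→Smelter2: 40 × $2 = $80
  M4→Smelter3: 15 × $3 = $45
Total = 540 + 40 + 270 + 280 + 80 + 45 = $1255.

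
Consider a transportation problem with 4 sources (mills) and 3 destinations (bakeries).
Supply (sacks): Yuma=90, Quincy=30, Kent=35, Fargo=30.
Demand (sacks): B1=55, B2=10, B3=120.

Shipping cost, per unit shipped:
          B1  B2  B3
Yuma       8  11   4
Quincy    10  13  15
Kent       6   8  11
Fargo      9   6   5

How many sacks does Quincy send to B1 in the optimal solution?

30

Solving gives:
  Yuma–B3: 90 × 4 = 360
  Quincy–B1: 30 × 10 = 300
  Kent–B1: 25 × 6 = 150
  Kent–B2: 10 × 8 = 80
  Fargo–B3: 30 × 5 = 150
Total cost = 1040.
So Quincy→B1 carries 30 sacks.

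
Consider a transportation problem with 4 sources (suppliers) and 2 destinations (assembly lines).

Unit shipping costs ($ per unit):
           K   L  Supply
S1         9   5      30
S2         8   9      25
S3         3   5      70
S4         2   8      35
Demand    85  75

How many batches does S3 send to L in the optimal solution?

Solving gives:
  S1 to L: 30 × $5 = $150
  S2 to L: 25 × $9 = $225
  S3 to K: 50 × $3 = $150
  S3 to L: 20 × $5 = $100
  S4 to K: 35 × $2 = $70
Total cost = $695.
So S3→L carries 20 batches.

20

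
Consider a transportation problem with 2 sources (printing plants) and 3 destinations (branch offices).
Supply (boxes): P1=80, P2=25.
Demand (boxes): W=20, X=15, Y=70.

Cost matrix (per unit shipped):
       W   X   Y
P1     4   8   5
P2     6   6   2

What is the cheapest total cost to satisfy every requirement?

A cheapest plan:
  P1–W: 20 × 4 = 80
  P1–X: 15 × 8 = 120
  P1–Y: 45 × 5 = 225
  P2–Y: 25 × 2 = 50
Total = 80 + 120 + 225 + 50 = 475.

475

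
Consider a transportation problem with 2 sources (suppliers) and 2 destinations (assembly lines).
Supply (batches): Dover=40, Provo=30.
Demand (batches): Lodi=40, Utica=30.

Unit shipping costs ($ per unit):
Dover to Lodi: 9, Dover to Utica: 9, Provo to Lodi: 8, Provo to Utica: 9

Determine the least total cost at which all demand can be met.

600

One minimum-cost allocation:
  Dover->Lodi: 10 × $9 = $90
  Dover->Utica: 30 × $9 = $270
  Provo->Lodi: 30 × $8 = $240
Total = 90 + 270 + 240 = $600.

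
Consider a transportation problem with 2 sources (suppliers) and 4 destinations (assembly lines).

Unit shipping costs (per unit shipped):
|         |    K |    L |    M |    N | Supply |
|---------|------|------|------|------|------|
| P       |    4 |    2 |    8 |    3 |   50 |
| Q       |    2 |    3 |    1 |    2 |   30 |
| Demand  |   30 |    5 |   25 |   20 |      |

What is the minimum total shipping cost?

Optimal allocation:
  P->K: 25 batches
  P->L: 5 batches
  P->N: 20 batches
  Q->K: 5 batches
  Q->M: 25 batches
Total cost = 205.

205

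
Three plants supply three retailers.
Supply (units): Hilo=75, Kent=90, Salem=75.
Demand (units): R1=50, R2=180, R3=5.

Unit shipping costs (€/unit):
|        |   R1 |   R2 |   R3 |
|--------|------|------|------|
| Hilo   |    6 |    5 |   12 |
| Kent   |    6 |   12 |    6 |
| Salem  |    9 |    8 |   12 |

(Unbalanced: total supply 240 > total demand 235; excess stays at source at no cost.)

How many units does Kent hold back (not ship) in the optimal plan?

Minimum-cost shipments:
  Hilo–R2: 75 × €5 = €375
  Kent–R1: 50 × €6 = €300
  Kent–R2: 30 × €12 = €360
  Kent–R3: 5 × €6 = €30
  Salem–R2: 75 × €8 = €600
Total cost = €1665.
Kent ships 85 of its 90, leaving 5.

5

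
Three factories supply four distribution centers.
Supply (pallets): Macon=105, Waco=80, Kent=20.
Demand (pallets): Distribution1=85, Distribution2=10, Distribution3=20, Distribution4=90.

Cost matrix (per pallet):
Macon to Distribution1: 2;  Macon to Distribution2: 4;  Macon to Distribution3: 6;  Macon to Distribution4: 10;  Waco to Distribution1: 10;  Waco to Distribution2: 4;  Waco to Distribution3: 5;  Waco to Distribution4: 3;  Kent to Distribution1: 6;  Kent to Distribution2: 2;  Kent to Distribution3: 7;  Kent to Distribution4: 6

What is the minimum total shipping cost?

A cheapest plan:
  Macon–Distribution1: 85 × 2 = 170
  Macon–Distribution3: 20 × 6 = 120
  Waco–Distribution4: 80 × 3 = 240
  Kent–Distribution2: 10 × 2 = 20
  Kent–Distribution4: 10 × 6 = 60
Total = 170 + 120 + 240 + 20 + 60 = 610.

610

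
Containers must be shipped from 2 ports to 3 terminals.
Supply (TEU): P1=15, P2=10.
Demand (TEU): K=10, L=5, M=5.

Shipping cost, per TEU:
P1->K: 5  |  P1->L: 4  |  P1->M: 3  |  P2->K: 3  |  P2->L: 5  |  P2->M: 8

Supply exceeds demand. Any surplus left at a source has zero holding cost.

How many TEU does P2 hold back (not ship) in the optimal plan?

0

Minimum-cost shipments:
  P1→L: 5 × 4 = 20
  P1→M: 5 × 3 = 15
  P2→K: 10 × 3 = 30
Total cost = 65.
P2 ships 10 of its 10, leaving 0.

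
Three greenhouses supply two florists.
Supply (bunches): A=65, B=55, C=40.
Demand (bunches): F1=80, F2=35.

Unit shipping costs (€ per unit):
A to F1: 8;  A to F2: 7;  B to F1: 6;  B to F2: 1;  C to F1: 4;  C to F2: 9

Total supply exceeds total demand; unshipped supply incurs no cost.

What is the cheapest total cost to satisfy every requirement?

An optimal shipping plan:
  A->F1: 20 × €8 = €160
  B->F1: 20 × €6 = €120
  B->F2: 35 × €1 = €35
  C->F1: 40 × €4 = €160
Total = 160 + 120 + 35 + 160 = €475.
(Supply check: A ships 20; B ships 55; C ships 40.)

475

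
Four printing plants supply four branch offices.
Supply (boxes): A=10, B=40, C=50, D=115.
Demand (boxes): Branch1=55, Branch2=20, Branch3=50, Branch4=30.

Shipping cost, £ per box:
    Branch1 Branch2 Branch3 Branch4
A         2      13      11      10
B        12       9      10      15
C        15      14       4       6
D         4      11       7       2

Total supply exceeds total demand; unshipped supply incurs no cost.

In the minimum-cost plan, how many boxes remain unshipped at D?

Minimum-cost shipments:
  A→Branch1: 10 × £2 = £20
  B→Branch2: 20 × £9 = £180
  C→Branch3: 50 × £4 = £200
  D→Branch1: 45 × £4 = £180
  D→Branch4: 30 × £2 = £60
Total cost = £640.
D ships 75 of its 115, leaving 40.

40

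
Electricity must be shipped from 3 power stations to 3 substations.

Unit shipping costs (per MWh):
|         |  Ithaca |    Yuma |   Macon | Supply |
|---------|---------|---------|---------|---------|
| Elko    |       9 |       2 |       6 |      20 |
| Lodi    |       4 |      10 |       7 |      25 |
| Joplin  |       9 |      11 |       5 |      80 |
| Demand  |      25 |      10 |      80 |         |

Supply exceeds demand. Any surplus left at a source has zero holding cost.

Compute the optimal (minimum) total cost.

520

One minimum-cost allocation:
  Elko→Yuma: 10 × 2 = 20
  Lodi→Ithaca: 25 × 4 = 100
  Joplin→Macon: 80 × 5 = 400
Total = 20 + 100 + 400 = 520.
(Supply check: Elko ships 10; Lodi ships 25; Joplin ships 80.)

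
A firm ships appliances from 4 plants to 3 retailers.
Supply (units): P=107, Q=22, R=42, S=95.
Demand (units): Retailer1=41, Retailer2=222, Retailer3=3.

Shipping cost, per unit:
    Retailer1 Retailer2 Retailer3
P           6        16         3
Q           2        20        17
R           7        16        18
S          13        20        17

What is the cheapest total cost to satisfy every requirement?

One minimum-cost allocation:
  P→Retailer1: 19 × 6 = 114
  P→Retailer2: 85 × 16 = 1360
  P→Retailer3: 3 × 3 = 9
  Q→Retailer1: 22 × 2 = 44
  R→Retailer2: 42 × 16 = 672
  S→Retailer2: 95 × 20 = 1900
Total = 114 + 1360 + 9 + 44 + 672 + 1900 = 4099.
(Supply check: P ships 107; Q ships 22; R ships 42; S ships 95.)

4099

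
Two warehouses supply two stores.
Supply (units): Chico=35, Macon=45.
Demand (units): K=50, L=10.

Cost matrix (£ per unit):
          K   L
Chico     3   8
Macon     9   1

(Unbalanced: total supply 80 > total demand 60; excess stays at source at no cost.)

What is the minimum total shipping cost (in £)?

A cheapest plan:
  Chico–K: 35 × £3 = £105
  Macon–K: 15 × £9 = £135
  Macon–L: 10 × £1 = £10
Total = 105 + 135 + 10 = £250.

250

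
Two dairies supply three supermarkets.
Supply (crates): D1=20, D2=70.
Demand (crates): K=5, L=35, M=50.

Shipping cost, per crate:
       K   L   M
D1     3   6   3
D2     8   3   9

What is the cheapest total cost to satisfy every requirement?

475

One minimum-cost allocation:
  D1→M: 20 × 3 = 60
  D2→K: 5 × 8 = 40
  D2→L: 35 × 3 = 105
  D2→M: 30 × 9 = 270
Total = 60 + 40 + 105 + 270 = 475.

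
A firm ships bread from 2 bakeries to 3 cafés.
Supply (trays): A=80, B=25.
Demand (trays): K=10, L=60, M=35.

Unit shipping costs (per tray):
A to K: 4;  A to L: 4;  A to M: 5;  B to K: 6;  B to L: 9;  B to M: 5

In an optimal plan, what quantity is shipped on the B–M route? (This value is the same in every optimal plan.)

The minimum-cost plan:
  A–K: 10 × 4 = 40
  A–L: 60 × 4 = 240
  A–M: 10 × 5 = 50
  B–M: 25 × 5 = 125
Total cost = 455.
So B→M carries 25 trays.

25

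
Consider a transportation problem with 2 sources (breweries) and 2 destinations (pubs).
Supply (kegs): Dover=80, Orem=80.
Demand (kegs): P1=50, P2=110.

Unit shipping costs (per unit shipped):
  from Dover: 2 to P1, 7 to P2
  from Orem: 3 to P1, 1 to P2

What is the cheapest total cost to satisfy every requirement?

A cheapest plan:
  Dover to P1: 50 kegs
  Dover to P2: 30 kegs
  Orem to P2: 80 kegs
Total cost = 390.
(Supply check: Dover ships 80; Orem ships 80.)

390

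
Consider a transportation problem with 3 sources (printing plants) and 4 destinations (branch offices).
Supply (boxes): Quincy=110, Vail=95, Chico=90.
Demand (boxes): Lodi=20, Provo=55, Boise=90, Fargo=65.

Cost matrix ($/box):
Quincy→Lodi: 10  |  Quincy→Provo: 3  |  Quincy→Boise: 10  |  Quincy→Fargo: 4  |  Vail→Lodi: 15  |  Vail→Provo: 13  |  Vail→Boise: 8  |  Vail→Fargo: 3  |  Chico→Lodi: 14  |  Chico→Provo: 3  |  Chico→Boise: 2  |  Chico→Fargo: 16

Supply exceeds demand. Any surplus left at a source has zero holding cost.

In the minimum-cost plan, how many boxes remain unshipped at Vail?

Minimum-cost shipments:
  Quincy->Lodi: 20 × $10 = $200
  Quincy->Provo: 55 × $3 = $165
  Vail->Fargo: 65 × $3 = $195
  Chico->Boise: 90 × $2 = $180
Total cost = $740.
Vail ships 65 of its 95, leaving 30.

30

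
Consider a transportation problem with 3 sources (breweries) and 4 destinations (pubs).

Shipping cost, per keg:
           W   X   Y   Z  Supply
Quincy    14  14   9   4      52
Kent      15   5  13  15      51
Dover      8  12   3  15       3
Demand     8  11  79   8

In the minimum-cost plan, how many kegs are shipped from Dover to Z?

Optimal shipments:
  Quincy→Y: 44 × 9 = 396
  Quincy→Z: 8 × 4 = 32
  Kent→W: 8 × 15 = 120
  Kent→X: 11 × 5 = 55
  Kent→Y: 32 × 13 = 416
  Dover→Y: 3 × 3 = 9
Total cost = 1028.
The route Dover→Z is not used.

0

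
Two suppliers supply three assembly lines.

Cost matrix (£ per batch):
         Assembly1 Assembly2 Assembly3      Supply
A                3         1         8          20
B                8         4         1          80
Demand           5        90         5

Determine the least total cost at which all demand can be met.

An optimal shipping plan:
  A to Assembly1: 5 × £3 = £15
  A to Assembly2: 15 × £1 = £15
  B to Assembly2: 75 × £4 = £300
  B to Assembly3: 5 × £1 = £5
Total = 15 + 15 + 300 + 5 = £335.

335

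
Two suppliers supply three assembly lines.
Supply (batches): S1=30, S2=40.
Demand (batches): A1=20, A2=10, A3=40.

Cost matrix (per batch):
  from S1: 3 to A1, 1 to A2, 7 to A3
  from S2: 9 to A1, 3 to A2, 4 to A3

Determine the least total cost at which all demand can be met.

230

One minimum-cost allocation:
  S1->A1: 20 batches
  S1->A2: 10 batches
  S2->A3: 40 batches
Total cost = 230.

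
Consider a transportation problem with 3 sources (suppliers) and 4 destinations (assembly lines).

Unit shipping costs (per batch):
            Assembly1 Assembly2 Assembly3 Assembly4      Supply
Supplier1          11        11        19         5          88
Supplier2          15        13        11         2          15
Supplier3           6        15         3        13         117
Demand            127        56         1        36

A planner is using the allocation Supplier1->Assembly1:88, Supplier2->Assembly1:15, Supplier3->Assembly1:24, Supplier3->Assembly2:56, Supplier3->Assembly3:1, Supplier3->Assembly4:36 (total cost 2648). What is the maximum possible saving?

1077

Current plan cost = 88·11 + 15·15 + 24·6 + 56·15 + 1·3 + 36·13 = 2648.
Optimal plan:
  Supplier1->Assembly1: 11 × 11 = 121
  Supplier1->Assembly2: 56 × 11 = 616
  Supplier1->Assembly4: 21 × 5 = 105
  Supplier2->Assembly4: 15 × 2 = 30
  Supplier3->Assembly1: 116 × 6 = 696
  Supplier3->Assembly3: 1 × 3 = 3
Optimal cost = 1571.
Saving = 2648 − 1571 = 1077.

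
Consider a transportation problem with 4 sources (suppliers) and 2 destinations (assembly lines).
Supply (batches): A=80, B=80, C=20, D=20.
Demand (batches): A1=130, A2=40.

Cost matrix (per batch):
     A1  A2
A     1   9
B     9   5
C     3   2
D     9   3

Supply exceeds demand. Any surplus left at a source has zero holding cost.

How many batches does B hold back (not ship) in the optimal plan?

Minimum-cost shipments:
  A→A1: 80 × 1 = 80
  B→A1: 30 × 9 = 270
  B→A2: 20 × 5 = 100
  C→A1: 20 × 3 = 60
  D→A2: 20 × 3 = 60
Total cost = 570.
B ships 50 of its 80, leaving 30.

30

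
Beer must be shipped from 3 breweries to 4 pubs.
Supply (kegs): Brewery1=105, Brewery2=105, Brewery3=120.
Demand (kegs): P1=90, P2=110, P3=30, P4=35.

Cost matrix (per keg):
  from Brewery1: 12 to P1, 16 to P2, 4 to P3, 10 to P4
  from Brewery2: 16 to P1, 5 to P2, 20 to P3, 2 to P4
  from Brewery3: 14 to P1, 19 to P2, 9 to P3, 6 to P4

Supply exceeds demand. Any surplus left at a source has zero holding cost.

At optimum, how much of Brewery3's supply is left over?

65

An optimal plan:
  Brewery1 to P1: 70 kegs
  Brewery1 to P2: 5 kegs
  Brewery1 to P3: 30 kegs
  Brewery2 to P2: 105 kegs
  Brewery3 to P1: 20 kegs
  Brewery3 to P4: 35 kegs
Total cost = 2055.
Brewery3 ships 55 of its 120, leaving 65.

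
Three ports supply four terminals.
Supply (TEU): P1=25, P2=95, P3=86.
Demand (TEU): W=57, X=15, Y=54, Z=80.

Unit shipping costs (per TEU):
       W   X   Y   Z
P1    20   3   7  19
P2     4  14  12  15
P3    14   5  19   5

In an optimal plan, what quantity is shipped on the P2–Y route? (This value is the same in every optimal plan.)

38

Solving gives:
  P1–X: 9 × 3 = 27
  P1–Y: 16 × 7 = 112
  P2–W: 57 × 4 = 228
  P2–Y: 38 × 12 = 456
  P3–X: 6 × 5 = 30
  P3–Z: 80 × 5 = 400
Total cost = 1253.
So P2→Y carries 38 TEU.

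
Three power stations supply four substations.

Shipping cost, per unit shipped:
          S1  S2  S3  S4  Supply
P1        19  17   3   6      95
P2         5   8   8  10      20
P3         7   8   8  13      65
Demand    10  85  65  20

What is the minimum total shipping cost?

1135

A cheapest plan:
  P1->S2: 10 MWh
  P1->S3: 65 MWh
  P1->S4: 20 MWh
  P2->S1: 10 MWh
  P2->S2: 10 MWh
  P3->S2: 65 MWh
Total cost = 1135.
(Supply check: P1 ships 95; P2 ships 20; P3 ships 65.)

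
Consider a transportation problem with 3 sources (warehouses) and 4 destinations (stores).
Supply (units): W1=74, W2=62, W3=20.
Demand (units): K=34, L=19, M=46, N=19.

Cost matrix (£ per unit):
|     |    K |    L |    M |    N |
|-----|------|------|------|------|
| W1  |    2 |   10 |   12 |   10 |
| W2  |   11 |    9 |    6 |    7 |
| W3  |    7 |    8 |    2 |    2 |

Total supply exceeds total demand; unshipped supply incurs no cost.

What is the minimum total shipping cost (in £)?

A cheapest plan:
  W1–K: 34 × £2 = £68
  W1–L: 2 × £10 = £20
  W2–L: 17 × £9 = £153
  W2–M: 45 × £6 = £270
  W3–M: 1 × £2 = £2
  W3–N: 19 × £2 = £38
Total = 68 + 20 + 153 + 270 + 2 + 38 = £551.
(Supply check: W1 ships 36; W2 ships 62; W3 ships 20.)

551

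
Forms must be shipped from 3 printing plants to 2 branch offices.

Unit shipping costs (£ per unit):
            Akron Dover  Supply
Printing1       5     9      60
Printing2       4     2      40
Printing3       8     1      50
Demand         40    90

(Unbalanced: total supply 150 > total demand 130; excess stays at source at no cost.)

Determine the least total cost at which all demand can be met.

330

One minimum-cost allocation:
  Printing1→Akron: 40 × £5 = £200
  Printing2→Dover: 40 × £2 = £80
  Printing3→Dover: 50 × £1 = £50
Total = 200 + 80 + 50 = £330.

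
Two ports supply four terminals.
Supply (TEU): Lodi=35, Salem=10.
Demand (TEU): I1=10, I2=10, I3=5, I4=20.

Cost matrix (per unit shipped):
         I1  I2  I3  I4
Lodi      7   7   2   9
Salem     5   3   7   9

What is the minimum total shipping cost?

An optimal shipping plan:
  Lodi->I1: 10 × 7 = 70
  Lodi->I3: 5 × 2 = 10
  Lodi->I4: 20 × 9 = 180
  Salem->I2: 10 × 3 = 30
Total = 70 + 10 + 180 + 30 = 290.
(Supply check: Lodi ships 35; Salem ships 10.)

290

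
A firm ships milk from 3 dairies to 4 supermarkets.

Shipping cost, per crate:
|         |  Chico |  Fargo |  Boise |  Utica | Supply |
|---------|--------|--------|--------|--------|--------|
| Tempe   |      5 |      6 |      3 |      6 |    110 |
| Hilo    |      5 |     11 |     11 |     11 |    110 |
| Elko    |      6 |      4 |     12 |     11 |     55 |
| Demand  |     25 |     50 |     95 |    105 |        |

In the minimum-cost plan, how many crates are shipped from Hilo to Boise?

0

Solving gives:
  Tempe→Boise: 95 × 3 = 285
  Tempe→Utica: 15 × 6 = 90
  Hilo→Chico: 25 × 5 = 125
  Hilo→Utica: 85 × 11 = 935
  Elko→Fargo: 50 × 4 = 200
  Elko→Utica: 5 × 11 = 55
Total cost = 1690.
The route Hilo→Boise is not used.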